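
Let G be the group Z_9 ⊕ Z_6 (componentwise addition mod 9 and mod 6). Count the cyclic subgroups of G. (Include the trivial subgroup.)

16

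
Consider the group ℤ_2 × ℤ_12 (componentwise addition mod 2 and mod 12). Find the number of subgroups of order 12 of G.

3

|G| = 24 and 12 | 24, so subgroups of order 12 are possible by Lagrange.
The subgroups of order 12 are: {(0,0), (0,1), (0,2), (0,3), (0,4), (0,5), (0,6), (0,7), (0,8), (0,9), (0,10), (0,11)}; {(0,0), (0,2), (0,4), (0,6), (0,8), (0,10), (1,0), (1,2), (1,4), (1,6), (1,8), (1,10)}; {(0,0), (0,2), (0,4), (0,6), (0,8), (0,10), (1,1), (1,3), (1,5), (1,7), (1,9), (1,11)}.
So G has 3 subgroups of order 12.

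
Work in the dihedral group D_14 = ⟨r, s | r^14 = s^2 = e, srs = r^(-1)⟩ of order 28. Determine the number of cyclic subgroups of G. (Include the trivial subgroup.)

18

A cyclic subgroup of order d is generated by each of its φ(d) elements of order d, so the cyclic subgroups of order d number (#elements of order d)/φ(d).
Cyclic subgroups by order — order 1: 1; order 2: 15; order 7: 1; order 14: 1.
Total: 18.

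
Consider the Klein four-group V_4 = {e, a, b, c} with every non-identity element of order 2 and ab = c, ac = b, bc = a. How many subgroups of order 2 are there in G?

|G| = 4 and 2 | 4, so subgroups of order 2 are possible by Lagrange.
The subgroups of order 2 are: {e, a}; {e, b}; {e, c}.
So G has 3 subgroups of order 2.

3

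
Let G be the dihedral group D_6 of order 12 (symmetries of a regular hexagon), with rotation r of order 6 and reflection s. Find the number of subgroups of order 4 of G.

3

|G| = 12 and 4 | 12, so subgroups of order 4 are possible by Lagrange.
The subgroups of order 4 are: {e, r^3, r^2s, r^5s}; {e, r^3, s, r^3s}; {e, r^3, rs, r^4s}.
So G has 3 subgroups of order 4.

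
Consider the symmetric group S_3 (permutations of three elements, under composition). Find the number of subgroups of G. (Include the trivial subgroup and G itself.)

6

|G| = 6, so by Lagrange every subgroup order divides 6. Divisors: 1, 2, 3, 6.
Subgroups by order — order 1: 1; order 2: 3; order 3: 1; order 6: 1.
Total: 1 + 3 + 1 + 1 = 6.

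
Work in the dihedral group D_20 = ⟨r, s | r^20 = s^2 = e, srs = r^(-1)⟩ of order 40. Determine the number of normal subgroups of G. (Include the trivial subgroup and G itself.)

G has 48 subgroups. Checking conjugation-invariance by order — order 1: 1/1 normal; order 2: 1/21 normal; order 4: 1/11 normal; order 5: 1/1 normal; order 8: 0/5 normal; order 10: 1/5 normal; order 20: 3/3 normal; order 40: 1/1 normal.
Total normal subgroups: 9.

9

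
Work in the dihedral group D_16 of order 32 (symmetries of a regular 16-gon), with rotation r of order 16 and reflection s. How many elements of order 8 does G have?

4

The elements of order 8 are: r^2, r^6, r^10, r^14.
That's 4.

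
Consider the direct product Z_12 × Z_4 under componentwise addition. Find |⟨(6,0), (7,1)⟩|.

|⟨(6,0)⟩| = 2 and |⟨(7,1)⟩| = 12, so |H| is a multiple of lcm(2, 12) = 12 and divides |G| = 48.
Closing under the operation: H = {(0,0), (0,2), (1,1), (1,3), (2,0), (2,2), (3,1), (3,3), (4,0), (4,2), (5,1), (5,3), (6,0), (6,2), (7,1), (7,3), (8,0), (8,2), (9,1), (9,3), (10,0), (10,2), (11,1), (11,3)}, so |H| = 24.

24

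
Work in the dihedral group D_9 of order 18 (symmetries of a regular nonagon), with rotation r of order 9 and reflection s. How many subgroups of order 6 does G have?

3

|G| = 18 and 6 | 18, so subgroups of order 6 are possible by Lagrange.
The subgroups of order 6 are: {e, r^3, r^6, r^2s, r^5s, r^8s}; {e, r^3, r^6, s, r^3s, r^6s}; {e, r^3, r^6, rs, r^4s, r^7s}.
So G has 3 subgroups of order 6.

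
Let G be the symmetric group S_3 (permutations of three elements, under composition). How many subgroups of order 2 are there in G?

3

|G| = 6 and 2 | 6, so subgroups of order 2 are possible by Lagrange.
The subgroups of order 2 are: {e, (1 2)}; {e, (1 3)}; {e, (2 3)}.
So G has 3 subgroups of order 2.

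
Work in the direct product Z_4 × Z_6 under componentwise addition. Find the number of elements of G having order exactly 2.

3

An element (a,b) has order lcm(ord(a), ord(b)); count pairs with lcm equal to 2.
Enumerating gives 3 such elements.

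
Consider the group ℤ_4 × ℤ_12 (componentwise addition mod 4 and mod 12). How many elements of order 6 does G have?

An element (a,b) has order lcm(ord(a), ord(b)); count pairs with lcm equal to 6.
Enumerating gives 6 such elements.

6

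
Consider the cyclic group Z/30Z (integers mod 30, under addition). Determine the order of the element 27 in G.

In Z/30Z, the order of an element a is n/gcd(a, n).
gcd(27, 30) = 3, so |⟨27⟩| = 30/3 = 10.

10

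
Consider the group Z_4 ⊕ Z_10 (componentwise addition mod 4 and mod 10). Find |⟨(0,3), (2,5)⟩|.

20

|⟨(0,3)⟩| = 10 and |⟨(2,5)⟩| = 2, so |H| is a multiple of lcm(10, 2) = 10 and divides |G| = 40.
Closing under the operation: H = {(0,0), (0,1), (0,2), (0,3), (0,4), (0,5), (0,6), (0,7), (0,8), (0,9), (2,0), (2,1), (2,2), (2,3), (2,4), (2,5), (2,6), (2,7), (2,8), (2,9)}, so |H| = 20.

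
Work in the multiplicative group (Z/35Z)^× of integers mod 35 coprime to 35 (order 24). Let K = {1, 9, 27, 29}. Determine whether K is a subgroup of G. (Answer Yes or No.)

9 ∈ K but its inverse 4 ∉ K, so K is not a subgroup.

No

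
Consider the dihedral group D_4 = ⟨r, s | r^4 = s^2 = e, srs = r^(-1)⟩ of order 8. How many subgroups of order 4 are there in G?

|G| = 8 and 4 | 8, so subgroups of order 4 are possible by Lagrange.
The subgroups of order 4 are: {e, r, r^2, r^3}; {e, r^2, s, r^2s}; {e, r^2, rs, r^3s}.
So G has 3 subgroups of order 4.

3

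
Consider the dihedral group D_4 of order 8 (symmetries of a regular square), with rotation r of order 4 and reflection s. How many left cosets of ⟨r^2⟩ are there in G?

|⟨r^2⟩| = 2 and |G| = 8.
By Lagrange, [G : H] = |G|/|H| = 8/2 = 4.

4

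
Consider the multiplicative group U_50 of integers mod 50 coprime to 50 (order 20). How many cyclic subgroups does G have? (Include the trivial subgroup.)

6

Group the elements of G by the cyclic subgroup they generate; each cyclic subgroup of order d accounts for φ(d) elements.
Cyclic subgroups by order — order 1: 1; order 2: 1; order 4: 1; order 5: 1; order 10: 1; order 20: 1.
Total: 6.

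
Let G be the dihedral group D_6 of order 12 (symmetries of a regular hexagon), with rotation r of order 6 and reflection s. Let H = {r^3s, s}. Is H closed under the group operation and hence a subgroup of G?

The identity e ∉ H, so H is not a subgroup.

No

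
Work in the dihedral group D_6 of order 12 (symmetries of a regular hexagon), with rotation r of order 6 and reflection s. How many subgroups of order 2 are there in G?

7

|G| = 12 and 2 | 12, so subgroups of order 2 are possible by Lagrange.
The subgroups of order 2 are: {e, r^2s}; {e, r^3}; {e, r^3s}; {e, r^4s}; … (7 in all).
So G has 7 subgroups of order 2.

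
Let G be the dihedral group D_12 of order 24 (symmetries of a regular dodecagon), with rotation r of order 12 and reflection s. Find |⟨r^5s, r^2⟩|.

12

|⟨r^5s⟩| = 2 and |⟨r^2⟩| = 6, so |H| is a multiple of lcm(2, 6) = 6 and divides |G| = 24.
Closing under the operation: H = {e, r^2, r^4, r^6, r^8, r^10, rs, r^3s, r^5s, r^7s, r^9s, r^11s}, so |H| = 12.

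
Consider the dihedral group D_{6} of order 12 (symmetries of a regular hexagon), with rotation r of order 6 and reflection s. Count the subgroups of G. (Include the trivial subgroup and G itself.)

16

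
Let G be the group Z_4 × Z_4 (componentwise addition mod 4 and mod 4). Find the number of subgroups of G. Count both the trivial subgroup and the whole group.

15

|G| = 16, so by Lagrange every subgroup order divides 16. Divisors: 1, 2, 4, 8, 16.
Subgroups by order — order 1: 1; order 2: 3; order 4: 7; order 8: 3; order 16: 1.
Total: 1 + 3 + 7 + 3 + 1 = 15.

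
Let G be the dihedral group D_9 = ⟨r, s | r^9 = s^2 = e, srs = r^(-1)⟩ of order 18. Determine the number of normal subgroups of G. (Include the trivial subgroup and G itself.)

G has 16 subgroups. Checking conjugation-invariance by order — order 1: 1/1 normal; order 2: 0/9 normal; order 3: 1/1 normal; order 6: 0/3 normal; order 9: 1/1 normal; order 18: 1/1 normal.
Total normal subgroups: 4.

4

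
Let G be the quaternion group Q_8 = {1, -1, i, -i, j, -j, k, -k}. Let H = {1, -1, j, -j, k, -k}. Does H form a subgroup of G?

|H| = 6 does not divide |G| = 8, so by Lagrange H is not a subgroup.

No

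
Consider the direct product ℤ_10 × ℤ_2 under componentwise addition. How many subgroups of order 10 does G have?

|G| = 20 and 10 | 20, so subgroups of order 10 are possible by Lagrange.
The subgroups of order 10 are: {(0,0), (0,1), (2,0), (2,1), (4,0), (4,1), (6,0), (6,1), (8,0), (8,1)}; {(0,0), (1,0), (2,0), (3,0), (4,0), (5,0), (6,0), (7,0), (8,0), (9,0)}; {(0,0), (1,1), (2,0), (3,1), (4,0), (5,1), (6,0), (7,1), (8,0), (9,1)}.
So G has 3 subgroups of order 10.

3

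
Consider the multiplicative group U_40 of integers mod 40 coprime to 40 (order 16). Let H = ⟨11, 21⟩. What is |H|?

|⟨11⟩| = 2 and |⟨21⟩| = 2, so |H| is a multiple of lcm(2, 2) = 2 and divides |G| = 16.
Closing under the operation: H = {1, 11, 21, 31}, so |H| = 4.

4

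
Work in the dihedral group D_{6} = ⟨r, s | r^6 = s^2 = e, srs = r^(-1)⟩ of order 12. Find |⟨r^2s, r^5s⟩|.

4

|⟨r^2s⟩| = 2 and |⟨r^5s⟩| = 2, so |H| is a multiple of lcm(2, 2) = 2 and divides |G| = 12.
Closing under the operation: H = {e, r^3, r^2s, r^5s}, so |H| = 4.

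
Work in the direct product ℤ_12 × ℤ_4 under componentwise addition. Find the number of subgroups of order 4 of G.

|G| = 48 and 4 | 48, so subgroups of order 4 are possible by Lagrange.
The subgroups of order 4 are: {(0,0), (0,1), (0,2), (0,3)}; {(0,0), (0,2), (6,0), (6,2)}; {(0,0), (0,2), (6,1), (6,3)}; {(0,0), (3,0), (6,0), (9,0)}; … (7 in all).
So G has 7 subgroups of order 4.

7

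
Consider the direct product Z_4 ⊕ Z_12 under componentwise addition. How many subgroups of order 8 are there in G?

|G| = 48 and 8 | 48, so subgroups of order 8 are possible by Lagrange.
The subgroups of order 8 are: {(0,0), (0,3), (0,6), (0,9), (2,0), (2,3), (2,6), (2,9)}; {(0,0), (0,6), (1,0), (1,6), (2,0), (2,6), (3,0), (3,6)}; {(0,0), (0,6), (1,3), (1,9), (2,0), (2,6), (3,3), (3,9)}.
So G has 3 subgroups of order 8.

3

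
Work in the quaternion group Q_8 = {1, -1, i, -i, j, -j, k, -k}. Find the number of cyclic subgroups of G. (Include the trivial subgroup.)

5

A cyclic subgroup of order d is generated by each of its φ(d) elements of order d, so the cyclic subgroups of order d number (#elements of order d)/φ(d).
Cyclic subgroups by order — order 1: 1; order 2: 1; order 4: 3.
Total: 5.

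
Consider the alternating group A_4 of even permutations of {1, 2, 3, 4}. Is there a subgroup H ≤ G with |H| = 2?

2 | 12. A subgroup of order 2 is {e, (1 2)(3 4)}.

Yes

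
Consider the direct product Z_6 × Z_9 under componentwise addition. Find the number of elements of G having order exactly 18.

18

An element (a,b) has order lcm(ord(a), ord(b)); count pairs with lcm equal to 18.
Enumerating gives 18 such elements.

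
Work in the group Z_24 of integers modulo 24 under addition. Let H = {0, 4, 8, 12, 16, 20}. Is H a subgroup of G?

Yes

|H| = 6 divides |G| = 24, consistent with Lagrange.
H contains the identity, every element's inverse is in H, and H is closed under +: it is a subgroup.
In fact H = ⟨4⟩.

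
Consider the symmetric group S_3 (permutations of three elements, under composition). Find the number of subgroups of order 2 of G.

|G| = 6 and 2 | 6, so subgroups of order 2 are possible by Lagrange.
The subgroups of order 2 are: {e, (1 2)}; {e, (1 3)}; {e, (2 3)}.
So G has 3 subgroups of order 2.

3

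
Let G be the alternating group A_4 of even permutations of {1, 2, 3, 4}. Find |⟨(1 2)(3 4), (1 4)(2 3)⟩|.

|⟨(1 2)(3 4)⟩| = 2 and |⟨(1 4)(2 3)⟩| = 2, so |H| is a multiple of lcm(2, 2) = 2 and divides |G| = 12.
Closing under the operation: H = {e, (1 2)(3 4), (1 3)(2 4), (1 4)(2 3)}, so |H| = 4.

4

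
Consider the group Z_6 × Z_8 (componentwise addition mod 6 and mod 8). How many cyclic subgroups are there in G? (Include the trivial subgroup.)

Group the elements of G by the cyclic subgroup they generate; each cyclic subgroup of order d accounts for φ(d) elements.
Cyclic subgroups by order — order 1: 1; order 2: 3; order 3: 1; order 4: 2; order 6: 3; order 8: 2; order 12: 2; order 24: 2.
Total: 16.

16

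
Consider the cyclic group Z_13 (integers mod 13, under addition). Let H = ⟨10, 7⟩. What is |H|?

|⟨10⟩| = 13 and |⟨7⟩| = 13, so |H| is a multiple of lcm(13, 13) = 13 and divides |G| = 13.
Closing {10, 7} under the group operation gives all of G, so |H| = 13.

13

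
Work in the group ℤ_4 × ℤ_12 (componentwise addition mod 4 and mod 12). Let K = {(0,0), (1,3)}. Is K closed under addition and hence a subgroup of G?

(1,3) ∈ K but its inverse (3,9) ∉ K, so K is not a subgroup.

No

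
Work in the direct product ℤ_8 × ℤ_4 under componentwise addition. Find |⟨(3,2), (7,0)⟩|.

|⟨(3,2)⟩| = 8 and |⟨(7,0)⟩| = 8, so |H| is a multiple of lcm(8, 8) = 8 and divides |G| = 32.
Closing under the operation: H = {(0,0), (0,2), (1,0), (1,2), (2,0), (2,2), (3,0), (3,2), (4,0), (4,2), (5,0), (5,2), (6,0), (6,2), (7,0), (7,2)}, so |H| = 16.

16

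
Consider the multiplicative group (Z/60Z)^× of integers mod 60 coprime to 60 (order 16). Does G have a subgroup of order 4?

4 | 16. A subgroup of order 4 is {1, 11, 19, 29}.

Yes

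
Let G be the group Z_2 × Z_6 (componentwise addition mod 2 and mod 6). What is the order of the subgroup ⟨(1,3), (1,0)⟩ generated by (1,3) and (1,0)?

|⟨(1,3)⟩| = 2 and |⟨(1,0)⟩| = 2, so |H| is a multiple of lcm(2, 2) = 2 and divides |G| = 12.
Closing under the operation: H = {(0,0), (0,3), (1,0), (1,3)}, so |H| = 4.

4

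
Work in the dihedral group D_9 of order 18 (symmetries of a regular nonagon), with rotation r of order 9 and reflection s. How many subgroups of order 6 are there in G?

3

|G| = 18 and 6 | 18, so subgroups of order 6 are possible by Lagrange.
The subgroups of order 6 are: {e, r^3, r^6, r^2s, r^5s, r^8s}; {e, r^3, r^6, s, r^3s, r^6s}; {e, r^3, r^6, rs, r^4s, r^7s}.
So G has 3 subgroups of order 6.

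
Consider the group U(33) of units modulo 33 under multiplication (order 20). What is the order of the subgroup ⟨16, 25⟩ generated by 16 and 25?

5

|⟨16⟩| = 5 and |⟨25⟩| = 5, so |H| is a multiple of lcm(5, 5) = 5 and divides |G| = 20.
Closing under the operation: H = {1, 4, 16, 25, 31}, so |H| = 5.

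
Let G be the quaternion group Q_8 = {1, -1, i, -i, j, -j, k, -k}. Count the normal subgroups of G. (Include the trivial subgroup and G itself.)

6

G has 6 subgroups. Checking conjugation-invariance by order — order 1: 1/1 normal; order 2: 1/1 normal; order 4: 3/3 normal; order 8: 1/1 normal.
Total normal subgroups: 6.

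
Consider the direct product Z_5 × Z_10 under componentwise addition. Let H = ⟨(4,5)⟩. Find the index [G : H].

5

|⟨(4,5)⟩| = 10 and |G| = 50.
By Lagrange, [G : H] = |G|/|H| = 50/10 = 5.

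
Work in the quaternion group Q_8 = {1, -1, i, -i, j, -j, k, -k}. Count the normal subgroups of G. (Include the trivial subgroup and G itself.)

G has 6 subgroups. Checking conjugation-invariance by order — order 1: 1/1 normal; order 2: 1/1 normal; order 4: 3/3 normal; order 8: 1/1 normal.
Total normal subgroups: 6.

6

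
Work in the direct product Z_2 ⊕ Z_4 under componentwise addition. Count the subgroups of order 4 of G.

3

|G| = 8 and 4 | 8, so subgroups of order 4 are possible by Lagrange.
The subgroups of order 4 are: {(0,0), (0,1), (0,2), (0,3)}; {(0,0), (0,2), (1,0), (1,2)}; {(0,0), (0,2), (1,1), (1,3)}.
So G has 3 subgroups of order 4.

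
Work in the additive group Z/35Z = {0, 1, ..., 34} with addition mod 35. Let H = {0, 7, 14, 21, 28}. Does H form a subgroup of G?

Yes

|H| = 5 divides |G| = 35, consistent with Lagrange.
H contains the identity, every element's inverse is in H, and H is closed under +: it is a subgroup.
In fact H = ⟨21⟩.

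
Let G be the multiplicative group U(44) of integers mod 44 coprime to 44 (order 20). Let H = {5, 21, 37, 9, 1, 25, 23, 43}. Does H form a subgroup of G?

No

|H| = 8 does not divide |G| = 20, so by Lagrange H is not a subgroup.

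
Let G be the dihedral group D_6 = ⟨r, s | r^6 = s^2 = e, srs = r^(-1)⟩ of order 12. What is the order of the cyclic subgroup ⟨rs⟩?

2

Computing powers of rs: the smallest k with (rs)^k = e is k = 2.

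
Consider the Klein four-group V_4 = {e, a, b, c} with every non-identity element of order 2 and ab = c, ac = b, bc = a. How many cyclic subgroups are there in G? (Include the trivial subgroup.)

4

Each element a generates a cyclic subgroup ⟨a⟩; distinct elements may generate the same one (a cyclic group of order d has φ(d) generators).
Cyclic subgroups by order — order 1: 1; order 2: 3.
Total: 4.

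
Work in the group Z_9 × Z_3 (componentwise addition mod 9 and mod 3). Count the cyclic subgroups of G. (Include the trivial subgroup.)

8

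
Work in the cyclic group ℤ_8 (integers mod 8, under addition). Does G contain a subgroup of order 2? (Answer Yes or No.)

2 | 8. A subgroup of order 2 is {0, 4}.

Yes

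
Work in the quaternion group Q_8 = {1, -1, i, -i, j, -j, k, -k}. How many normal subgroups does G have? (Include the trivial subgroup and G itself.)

G has 6 subgroups. Checking conjugation-invariance by order — order 1: 1/1 normal; order 2: 1/1 normal; order 4: 3/3 normal; order 8: 1/1 normal.
Total normal subgroups: 6.

6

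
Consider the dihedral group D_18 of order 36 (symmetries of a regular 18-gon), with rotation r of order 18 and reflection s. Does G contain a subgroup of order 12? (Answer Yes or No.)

Yes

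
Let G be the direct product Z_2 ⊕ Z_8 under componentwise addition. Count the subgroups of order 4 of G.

3

|G| = 16 and 4 | 16, so subgroups of order 4 are possible by Lagrange.
The subgroups of order 4 are: {(0,0), (0,2), (0,4), (0,6)}; {(0,0), (0,4), (1,0), (1,4)}; {(0,0), (0,4), (1,2), (1,6)}.
So G has 3 subgroups of order 4.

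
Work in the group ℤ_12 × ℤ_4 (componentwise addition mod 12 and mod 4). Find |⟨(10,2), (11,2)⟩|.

|⟨(10,2)⟩| = 6 and |⟨(11,2)⟩| = 12, so |H| is a multiple of lcm(6, 12) = 12 and divides |G| = 48.
Closing under the operation: H = {(0,0), (0,2), (1,0), (1,2), (2,0), (2,2), (3,0), (3,2), (4,0), (4,2), (5,0), (5,2), (6,0), (6,2), (7,0), (7,2), (8,0), (8,2), (9,0), (9,2), (10,0), (10,2), (11,0), (11,2)}, so |H| = 24.

24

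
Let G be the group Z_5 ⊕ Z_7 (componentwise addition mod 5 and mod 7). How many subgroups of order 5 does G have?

1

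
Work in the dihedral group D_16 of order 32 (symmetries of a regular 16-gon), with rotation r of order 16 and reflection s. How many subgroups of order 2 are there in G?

17

|G| = 32 and 2 | 32, so subgroups of order 2 are possible by Lagrange.
The subgroups of order 2 are: {e, r^10s}; {e, r^11s}; {e, r^12s}; {e, r^13s}; … (17 in all).
So G has 17 subgroups of order 2.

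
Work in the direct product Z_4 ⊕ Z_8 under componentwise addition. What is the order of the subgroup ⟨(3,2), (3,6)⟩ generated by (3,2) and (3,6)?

8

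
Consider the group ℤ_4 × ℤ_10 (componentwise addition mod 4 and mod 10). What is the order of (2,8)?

The order of (2,8) in Z_4 × Z_10 is lcm(ord(2) in Z_4, ord(8) in Z_10).
ord(2) = 2 and ord(8) = 5, so |⟨(2,8)⟩| = lcm(2, 5) = 10.

10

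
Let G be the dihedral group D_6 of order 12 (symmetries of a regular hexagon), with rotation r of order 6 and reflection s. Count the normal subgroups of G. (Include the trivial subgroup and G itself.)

G has 16 subgroups. Checking conjugation-invariance by order — order 1: 1/1 normal; order 2: 1/7 normal; order 3: 1/1 normal; order 4: 0/3 normal; order 6: 3/3 normal; order 12: 1/1 normal.
Total normal subgroups: 7.

7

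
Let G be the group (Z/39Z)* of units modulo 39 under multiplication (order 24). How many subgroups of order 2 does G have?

|G| = 24 and 2 | 24, so subgroups of order 2 are possible by Lagrange.
The subgroups of order 2 are: {1, 14}; {1, 25}; {1, 38}.
So G has 3 subgroups of order 2.

3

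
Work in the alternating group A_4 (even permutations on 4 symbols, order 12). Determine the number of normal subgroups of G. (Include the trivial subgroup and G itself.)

3

G has 10 subgroups. Checking conjugation-invariance by order — order 1: 1/1 normal; order 2: 0/3 normal; order 3: 0/4 normal; order 4: 1/1 normal; order 12: 1/1 normal.
Total normal subgroups: 3.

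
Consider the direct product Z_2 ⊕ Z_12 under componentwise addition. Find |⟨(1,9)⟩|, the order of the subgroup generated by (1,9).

The order of (1,9) in Z_2 × Z_12 is lcm(ord(1) in Z_2, ord(9) in Z_12).
ord(1) = 2 and ord(9) = 4, so |⟨(1,9)⟩| = lcm(2, 4) = 4.

4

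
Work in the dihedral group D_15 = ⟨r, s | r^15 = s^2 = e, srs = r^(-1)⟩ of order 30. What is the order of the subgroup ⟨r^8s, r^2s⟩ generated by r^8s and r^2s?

10

|⟨r^8s⟩| = 2 and |⟨r^2s⟩| = 2, so |H| is a multiple of lcm(2, 2) = 2 and divides |G| = 30.
Closing under the operation: H = {e, r^3, r^6, r^9, r^12, r^2s, r^5s, r^8s, r^11s, r^14s}, so |H| = 10.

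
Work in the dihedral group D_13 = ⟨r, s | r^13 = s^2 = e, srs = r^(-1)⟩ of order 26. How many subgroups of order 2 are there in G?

|G| = 26 and 2 | 26, so subgroups of order 2 are possible by Lagrange.
The subgroups of order 2 are: {e, r^10s}; {e, r^11s}; {e, r^12s}; {e, r^2s}; … (13 in all).
So G has 13 subgroups of order 2.

13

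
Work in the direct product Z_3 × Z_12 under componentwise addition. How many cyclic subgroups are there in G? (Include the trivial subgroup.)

A cyclic subgroup of order d is generated by each of its φ(d) elements of order d, so the cyclic subgroups of order d number (#elements of order d)/φ(d).
Cyclic subgroups by order — order 1: 1; order 2: 1; order 3: 4; order 4: 1; order 6: 4; order 12: 4.
Total: 15.

15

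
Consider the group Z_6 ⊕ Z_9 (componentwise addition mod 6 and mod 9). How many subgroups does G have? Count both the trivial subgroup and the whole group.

20

|G| = 54, so by Lagrange every subgroup order divides 54. Divisors: 1, 2, 3, 6, 9, 18, 27, 54.
Subgroups by order — order 1: 1; order 2: 1; order 3: 4; order 6: 4; order 9: 4; order 18: 4; order 27: 1; order 54: 1.
Total: 1 + 1 + 4 + 4 + 4 + 4 + 1 + 1 = 20.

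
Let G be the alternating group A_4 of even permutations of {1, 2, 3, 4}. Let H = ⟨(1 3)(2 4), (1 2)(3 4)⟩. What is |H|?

|⟨(1 3)(2 4)⟩| = 2 and |⟨(1 2)(3 4)⟩| = 2, so |H| is a multiple of lcm(2, 2) = 2 and divides |G| = 12.
Closing under the operation: H = {e, (1 2)(3 4), (1 3)(2 4), (1 4)(2 3)}, so |H| = 4.

4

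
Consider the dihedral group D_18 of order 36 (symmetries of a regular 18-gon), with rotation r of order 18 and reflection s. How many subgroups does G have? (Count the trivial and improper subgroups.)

|G| = 36, so by Lagrange every subgroup order divides 36. Divisors: 1, 2, 3, 4, 6, 9, 12, 18, 36.
Subgroups by order — order 1: 1; order 2: 19; order 3: 1; order 4: 9; order 6: 7; order 9: 1; order 12: 3; order 18: 3; order 36: 1.
Total: 1 + 19 + 1 + 9 + 7 + 1 + 3 + 3 + 1 = 45.

45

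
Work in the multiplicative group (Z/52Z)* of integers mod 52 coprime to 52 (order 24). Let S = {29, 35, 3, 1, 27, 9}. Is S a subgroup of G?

Yes

|S| = 6 divides |G| = 24, consistent with Lagrange.
S contains the identity, every element's inverse is in S, and S is closed under ·: it is a subgroup.
In fact S = ⟨3⟩.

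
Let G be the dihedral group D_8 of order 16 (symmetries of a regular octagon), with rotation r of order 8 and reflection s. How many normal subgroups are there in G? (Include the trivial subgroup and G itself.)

7

G has 19 subgroups. Checking conjugation-invariance by order — order 1: 1/1 normal; order 2: 1/9 normal; order 4: 1/5 normal; order 8: 3/3 normal; order 16: 1/1 normal.
Total normal subgroups: 7.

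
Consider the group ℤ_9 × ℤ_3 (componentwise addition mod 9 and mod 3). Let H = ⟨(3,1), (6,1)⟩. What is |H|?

9

|⟨(3,1)⟩| = 3 and |⟨(6,1)⟩| = 3, so |H| is a multiple of lcm(3, 3) = 3 and divides |G| = 27.
Closing under the operation: H = {(0,0), (0,1), (0,2), (3,0), (3,1), (3,2), (6,0), (6,1), (6,2)}, so |H| = 9.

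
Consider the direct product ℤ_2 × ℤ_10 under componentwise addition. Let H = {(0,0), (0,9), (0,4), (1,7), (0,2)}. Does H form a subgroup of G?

(0,2) ∈ H but its inverse (0,8) ∉ H, so H is not a subgroup.

No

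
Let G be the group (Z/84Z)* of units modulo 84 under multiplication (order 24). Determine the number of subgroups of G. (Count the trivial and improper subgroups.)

32

|G| = 24, so by Lagrange every subgroup order divides 24. Divisors: 1, 2, 3, 4, 6, 8, 12, 24.
Subgroups by order — order 1: 1; order 2: 7; order 3: 1; order 4: 7; order 6: 7; order 8: 1; order 12: 7; order 24: 1.
Total: 1 + 7 + 1 + 7 + 7 + 1 + 7 + 1 = 32.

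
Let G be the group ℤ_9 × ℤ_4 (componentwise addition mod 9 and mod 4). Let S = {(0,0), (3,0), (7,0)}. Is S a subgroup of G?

No

(7,0) ∈ S but its inverse (2,0) ∉ S, so S is not a subgroup.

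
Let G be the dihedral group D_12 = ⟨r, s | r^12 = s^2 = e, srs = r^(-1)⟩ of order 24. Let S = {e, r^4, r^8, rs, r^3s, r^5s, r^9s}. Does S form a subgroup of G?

|S| = 7 does not divide |G| = 24, so by Lagrange S is not a subgroup.

No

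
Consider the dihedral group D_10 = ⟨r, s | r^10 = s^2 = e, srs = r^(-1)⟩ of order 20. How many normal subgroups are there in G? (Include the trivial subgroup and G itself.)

G has 22 subgroups. Checking conjugation-invariance by order — order 1: 1/1 normal; order 2: 1/11 normal; order 4: 0/5 normal; order 5: 1/1 normal; order 10: 3/3 normal; order 20: 1/1 normal.
Total normal subgroups: 7.

7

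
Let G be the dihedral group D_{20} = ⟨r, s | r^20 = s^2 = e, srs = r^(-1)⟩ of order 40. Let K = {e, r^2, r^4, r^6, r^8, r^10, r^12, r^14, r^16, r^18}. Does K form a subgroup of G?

|K| = 10 divides |G| = 40, consistent with Lagrange.
K contains the identity, every element's inverse is in K, and K is closed under ·: it is a subgroup.
In fact K = ⟨r^18⟩.

Yes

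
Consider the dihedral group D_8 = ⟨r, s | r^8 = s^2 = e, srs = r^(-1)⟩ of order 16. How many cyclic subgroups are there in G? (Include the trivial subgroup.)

Each element a generates a cyclic subgroup ⟨a⟩; distinct elements may generate the same one (a cyclic group of order d has φ(d) generators).
Cyclic subgroups by order — order 1: 1; order 2: 9; order 4: 1; order 8: 1.
Total: 12.

12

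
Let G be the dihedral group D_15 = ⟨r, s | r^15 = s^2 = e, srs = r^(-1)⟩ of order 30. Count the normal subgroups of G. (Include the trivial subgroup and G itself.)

5

G has 28 subgroups. Checking conjugation-invariance by order — order 1: 1/1 normal; order 2: 0/15 normal; order 3: 1/1 normal; order 5: 1/1 normal; order 6: 0/5 normal; order 10: 0/3 normal; order 15: 1/1 normal; order 30: 1/1 normal.
Total normal subgroups: 5.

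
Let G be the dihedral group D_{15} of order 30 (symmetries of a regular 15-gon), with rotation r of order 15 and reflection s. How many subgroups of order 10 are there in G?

3

|G| = 30 and 10 | 30, so subgroups of order 10 are possible by Lagrange.
The subgroups of order 10 are: {e, r^3, r^6, r^9, r^12, rs, r^4s, r^7s, r^10s, r^13s}; {e, r^3, r^6, r^9, r^12, r^2s, r^5s, r^8s, r^11s, r^14s}; {e, r^3, r^6, r^9, r^12, s, r^3s, r^6s, r^9s, r^12s}.
So G has 3 subgroups of order 10.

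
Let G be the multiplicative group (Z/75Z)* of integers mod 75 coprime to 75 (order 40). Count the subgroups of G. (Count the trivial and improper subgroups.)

|G| = 40, so by Lagrange every subgroup order divides 40. Divisors: 1, 2, 4, 5, 8, 10, 20, 40.
Subgroups by order — order 1: 1; order 2: 3; order 4: 3; order 5: 1; order 8: 1; order 10: 3; order 20: 3; order 40: 1.
Total: 1 + 3 + 3 + 1 + 1 + 3 + 3 + 1 = 16.

16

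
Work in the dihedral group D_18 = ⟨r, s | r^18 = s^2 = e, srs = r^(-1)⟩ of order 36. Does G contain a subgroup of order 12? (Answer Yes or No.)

Yes

12 | 36. A subgroup of order 12 is {e, r^3, r^6, r^9, r^12, r^15, rs, r^4s, r^7s, r^10s, r^13s, r^16s}.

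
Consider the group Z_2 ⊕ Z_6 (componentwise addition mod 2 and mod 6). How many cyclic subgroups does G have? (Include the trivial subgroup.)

Group the elements of G by the cyclic subgroup they generate; each cyclic subgroup of order d accounts for φ(d) elements.
Cyclic subgroups by order — order 1: 1; order 2: 3; order 3: 1; order 6: 3.
Total: 8.

8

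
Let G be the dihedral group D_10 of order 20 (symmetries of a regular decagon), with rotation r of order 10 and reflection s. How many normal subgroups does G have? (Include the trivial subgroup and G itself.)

G has 22 subgroups. Checking conjugation-invariance by order — order 1: 1/1 normal; order 2: 1/11 normal; order 4: 0/5 normal; order 5: 1/1 normal; order 10: 3/3 normal; order 20: 1/1 normal.
Total normal subgroups: 7.

7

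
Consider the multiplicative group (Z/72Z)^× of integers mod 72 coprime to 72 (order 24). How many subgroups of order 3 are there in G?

1

|G| = 24 and 3 | 24, so subgroups of order 3 are possible by Lagrange.
The subgroups of order 3 are: {1, 25, 49}.
So G has 1 subgroup of order 3.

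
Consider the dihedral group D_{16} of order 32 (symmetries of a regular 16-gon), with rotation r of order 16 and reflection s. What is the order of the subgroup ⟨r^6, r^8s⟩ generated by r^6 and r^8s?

16

|⟨r^6⟩| = 8 and |⟨r^8s⟩| = 2, so |H| is a multiple of lcm(8, 2) = 8 and divides |G| = 32.
Closing under the operation: H = {e, r^2, r^4, r^6, r^8, r^10, r^12, r^14, s, r^2s, r^4s, r^6s, r^8s, r^10s, r^12s, r^14s}, so |H| = 16.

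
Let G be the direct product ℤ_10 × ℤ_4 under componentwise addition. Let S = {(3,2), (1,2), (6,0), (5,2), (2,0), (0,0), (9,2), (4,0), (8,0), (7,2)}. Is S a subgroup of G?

Yes

|S| = 10 divides |G| = 40, consistent with Lagrange.
S contains the identity, every element's inverse is in S, and S is closed under +: it is a subgroup.
In fact S = ⟨(1,2)⟩.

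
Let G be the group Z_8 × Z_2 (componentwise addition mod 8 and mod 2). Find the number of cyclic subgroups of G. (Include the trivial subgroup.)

8

A cyclic subgroup of order d is generated by each of its φ(d) elements of order d, so the cyclic subgroups of order d number (#elements of order d)/φ(d).
Cyclic subgroups by order — order 1: 1; order 2: 3; order 4: 2; order 8: 2.
Total: 8.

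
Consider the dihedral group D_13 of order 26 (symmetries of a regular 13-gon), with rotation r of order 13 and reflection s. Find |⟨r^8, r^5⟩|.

13

|⟨r^8⟩| = 13 and |⟨r^5⟩| = 13, so |H| is a multiple of lcm(13, 13) = 13 and divides |G| = 26.
Closing under the operation: H = {e, r, r^2, r^3, r^4, r^5, r^6, r^7, r^8, r^9, r^10, r^11, r^12}, so |H| = 13.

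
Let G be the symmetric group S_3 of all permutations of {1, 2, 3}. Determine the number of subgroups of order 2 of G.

|G| = 6 and 2 | 6, so subgroups of order 2 are possible by Lagrange.
The subgroups of order 2 are: {e, (1 2)}; {e, (1 3)}; {e, (2 3)}.
So G has 3 subgroups of order 2.

3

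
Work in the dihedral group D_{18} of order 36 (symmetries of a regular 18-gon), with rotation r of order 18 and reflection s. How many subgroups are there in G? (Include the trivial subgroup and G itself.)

|G| = 36, so by Lagrange every subgroup order divides 36. Divisors: 1, 2, 3, 4, 6, 9, 12, 18, 36.
Subgroups by order — order 1: 1; order 2: 19; order 3: 1; order 4: 9; order 6: 7; order 9: 1; order 12: 3; order 18: 3; order 36: 1.
Total: 1 + 19 + 1 + 9 + 7 + 1 + 3 + 3 + 1 = 45.

45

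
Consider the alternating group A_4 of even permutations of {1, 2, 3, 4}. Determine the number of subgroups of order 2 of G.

3

|G| = 12 and 2 | 12, so subgroups of order 2 are possible by Lagrange.
The subgroups of order 2 are: {e, (1 2)(3 4)}; {e, (1 3)(2 4)}; {e, (1 4)(2 3)}.
So G has 3 subgroups of order 2.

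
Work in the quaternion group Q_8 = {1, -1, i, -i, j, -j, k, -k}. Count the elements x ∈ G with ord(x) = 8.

No element of G has order 8 (even though 8 | 8).

0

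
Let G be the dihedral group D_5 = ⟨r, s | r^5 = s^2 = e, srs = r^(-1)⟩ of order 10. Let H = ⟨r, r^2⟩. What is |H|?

|⟨r⟩| = 5 and |⟨r^2⟩| = 5, so |H| is a multiple of lcm(5, 5) = 5 and divides |G| = 10.
Closing under the operation: H = {e, r, r^2, r^3, r^4}, so |H| = 5.

5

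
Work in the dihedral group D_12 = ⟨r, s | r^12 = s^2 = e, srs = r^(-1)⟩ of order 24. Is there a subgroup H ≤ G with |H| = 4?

4 | 24. A subgroup of order 4 is {e, r^6, r^4s, r^10s}.

Yes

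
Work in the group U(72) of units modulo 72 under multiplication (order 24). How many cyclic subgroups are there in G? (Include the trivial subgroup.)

16

A cyclic subgroup of order d is generated by each of its φ(d) elements of order d, so the cyclic subgroups of order d number (#elements of order d)/φ(d).
Cyclic subgroups by order — order 1: 1; order 2: 7; order 3: 1; order 6: 7.
Total: 16.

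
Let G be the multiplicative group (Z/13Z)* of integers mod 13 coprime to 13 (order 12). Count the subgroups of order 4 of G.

|G| = 12 and 4 | 12, so subgroups of order 4 are possible by Lagrange.
The subgroups of order 4 are: {1, 5, 8, 12}.
So G has 1 subgroup of order 4.

1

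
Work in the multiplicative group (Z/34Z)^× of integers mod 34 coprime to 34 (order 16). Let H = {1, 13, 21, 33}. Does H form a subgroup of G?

|H| = 4 divides |G| = 16, consistent with Lagrange.
H contains the identity, every element's inverse is in H, and H is closed under ·: it is a subgroup.
In fact H = ⟨21⟩.

Yes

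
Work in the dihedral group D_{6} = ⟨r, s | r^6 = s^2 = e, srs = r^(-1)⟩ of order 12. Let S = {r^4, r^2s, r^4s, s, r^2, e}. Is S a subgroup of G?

Yes

|S| = 6 divides |G| = 12, consistent with Lagrange.
S contains the identity, every element's inverse is in S, and S is closed under ·: it is a subgroup.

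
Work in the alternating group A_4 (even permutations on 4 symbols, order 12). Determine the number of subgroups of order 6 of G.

|G| = 12 and 6 | 12, so subgroups of order 6 are possible by Lagrange.
Checking all subgroups of G, none has order 6.
So G has 0 subgroups of order 6.

0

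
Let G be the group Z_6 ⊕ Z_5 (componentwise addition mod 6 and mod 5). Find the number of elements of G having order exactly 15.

8

An element (a,b) has order lcm(ord(a), ord(b)); count pairs with lcm equal to 15.
Enumerating gives 8 such elements.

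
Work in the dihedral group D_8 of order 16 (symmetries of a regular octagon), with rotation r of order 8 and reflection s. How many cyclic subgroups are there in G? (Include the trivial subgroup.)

12

Each element a generates a cyclic subgroup ⟨a⟩; distinct elements may generate the same one (a cyclic group of order d has φ(d) generators).
Cyclic subgroups by order — order 1: 1; order 2: 9; order 4: 1; order 8: 1.
Total: 12.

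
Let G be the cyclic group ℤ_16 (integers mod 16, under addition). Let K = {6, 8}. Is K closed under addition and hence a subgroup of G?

No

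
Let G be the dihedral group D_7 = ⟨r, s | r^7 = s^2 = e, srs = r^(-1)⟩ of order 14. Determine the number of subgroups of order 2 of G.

7

|G| = 14 and 2 | 14, so subgroups of order 2 are possible by Lagrange.
The subgroups of order 2 are: {e, r^2s}; {e, r^3s}; {e, r^4s}; {e, r^5s}; … (7 in all).
So G has 7 subgroups of order 2.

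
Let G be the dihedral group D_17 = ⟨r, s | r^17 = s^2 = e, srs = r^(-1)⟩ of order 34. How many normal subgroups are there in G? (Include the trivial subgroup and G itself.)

G has 20 subgroups. Checking conjugation-invariance by order — order 1: 1/1 normal; order 2: 0/17 normal; order 17: 1/1 normal; order 34: 1/1 normal.
Total normal subgroups: 3.

3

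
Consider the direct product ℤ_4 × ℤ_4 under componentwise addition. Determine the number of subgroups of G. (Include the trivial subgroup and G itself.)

|G| = 16, so by Lagrange every subgroup order divides 16. Divisors: 1, 2, 4, 8, 16.
Subgroups by order — order 1: 1; order 2: 3; order 4: 7; order 8: 3; order 16: 1.
Total: 1 + 3 + 7 + 3 + 1 = 15.

15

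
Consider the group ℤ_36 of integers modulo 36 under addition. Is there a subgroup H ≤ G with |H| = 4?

Yes

4 | 36. A subgroup of order 4 is {0, 9, 18, 27}.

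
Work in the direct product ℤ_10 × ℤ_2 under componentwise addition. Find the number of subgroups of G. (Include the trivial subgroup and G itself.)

10

|G| = 20, so by Lagrange every subgroup order divides 20. Divisors: 1, 2, 4, 5, 10, 20.
Subgroups by order — order 1: 1; order 2: 3; order 4: 1; order 5: 1; order 10: 3; order 20: 1.
Total: 1 + 3 + 1 + 1 + 3 + 1 = 10.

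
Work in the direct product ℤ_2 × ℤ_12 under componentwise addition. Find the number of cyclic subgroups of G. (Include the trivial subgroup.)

Each element a generates a cyclic subgroup ⟨a⟩; distinct elements may generate the same one (a cyclic group of order d has φ(d) generators).
Cyclic subgroups by order — order 1: 1; order 2: 3; order 3: 1; order 4: 2; order 6: 3; order 12: 2.
Total: 12.

12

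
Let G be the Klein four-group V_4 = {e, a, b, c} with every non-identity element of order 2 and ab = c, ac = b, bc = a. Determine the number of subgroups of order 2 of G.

3

|G| = 4 and 2 | 4, so subgroups of order 2 are possible by Lagrange.
The subgroups of order 2 are: {e, a}; {e, b}; {e, c}.
So G has 3 subgroups of order 2.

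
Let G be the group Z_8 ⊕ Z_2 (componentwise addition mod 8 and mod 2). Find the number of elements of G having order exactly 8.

8

An element (a,b) has order lcm(ord(a), ord(b)); count pairs with lcm equal to 8.
Enumerating gives 8 such elements.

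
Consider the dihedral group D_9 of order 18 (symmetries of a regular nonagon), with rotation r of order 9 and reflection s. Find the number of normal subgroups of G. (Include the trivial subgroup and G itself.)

G has 16 subgroups. Checking conjugation-invariance by order — order 1: 1/1 normal; order 2: 0/9 normal; order 3: 1/1 normal; order 6: 0/3 normal; order 9: 1/1 normal; order 18: 1/1 normal.
Total normal subgroups: 4.

4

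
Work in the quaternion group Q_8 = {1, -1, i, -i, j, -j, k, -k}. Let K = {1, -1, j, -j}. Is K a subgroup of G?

|K| = 4 divides |G| = 8, consistent with Lagrange.
K contains the identity, every element's inverse is in K, and K is closed under ·: it is a subgroup.
In fact K = ⟨j⟩.

Yes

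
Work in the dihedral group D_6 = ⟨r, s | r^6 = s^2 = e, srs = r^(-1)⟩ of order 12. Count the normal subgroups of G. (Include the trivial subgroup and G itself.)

G has 16 subgroups. Checking conjugation-invariance by order — order 1: 1/1 normal; order 2: 1/7 normal; order 3: 1/1 normal; order 4: 0/3 normal; order 6: 3/3 normal; order 12: 1/1 normal.
Total normal subgroups: 7.

7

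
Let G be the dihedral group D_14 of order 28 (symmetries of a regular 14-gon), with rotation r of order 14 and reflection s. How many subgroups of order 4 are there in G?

|G| = 28 and 4 | 28, so subgroups of order 4 are possible by Lagrange.
The subgroups of order 4 are: {e, r^7, r^3s, r^10s}; {e, r^7, r^4s, r^11s}; {e, r^7, r^5s, r^12s}; {e, r^7, r^6s, r^13s}; … (7 in all).
So G has 7 subgroups of order 4.

7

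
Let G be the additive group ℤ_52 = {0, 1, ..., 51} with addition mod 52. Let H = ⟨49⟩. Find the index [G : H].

1

|⟨49⟩| = 52 and |G| = 52.
By Lagrange, [G : H] = |G|/|H| = 52/52 = 1.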